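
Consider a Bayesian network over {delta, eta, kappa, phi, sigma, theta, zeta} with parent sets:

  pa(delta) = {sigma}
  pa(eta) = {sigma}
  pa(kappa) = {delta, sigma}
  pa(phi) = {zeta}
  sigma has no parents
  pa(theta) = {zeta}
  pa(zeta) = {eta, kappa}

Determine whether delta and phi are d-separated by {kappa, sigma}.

Yes

We examine all 4 paths between delta and phi:
Path 1: delta ← sigma → eta → zeta → phi
  sigma is a fork here and sigma is conditioned on, so the path is blocked at sigma.
Path 2: delta ← sigma → kappa → zeta → phi
  sigma is a fork here and sigma is conditioned on, so the path is blocked at sigma.
Path 3: delta → kappa → zeta → phi
  kappa is a chain here and kappa is conditioned on, so the path is blocked at kappa.
Path 4: delta → kappa ← sigma → eta → zeta → phi
  sigma is a fork here and sigma is conditioned on, so the path is blocked at sigma.
All paths are blocked; delta ⊥ phi | {kappa, sigma} holds.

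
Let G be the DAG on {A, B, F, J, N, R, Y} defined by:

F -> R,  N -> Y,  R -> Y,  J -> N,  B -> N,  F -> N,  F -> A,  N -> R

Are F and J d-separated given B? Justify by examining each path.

3 paths connect F and J; each must be blocked for d-separation to hold:
Path 1: F → R → Y ← N ← J
  Y is a collider here and neither Y nor any of its descendants is conditioned on, so the collider stays closed — the path is blocked at Y.
Path 2: F → R ← N ← J
  R is a collider here and neither R nor any of its descendants is conditioned on, so the collider stays closed — the path is blocked at R.
Path 3: F → N ← J
  N is a collider here and neither N nor any of its descendants is conditioned on, so the collider stays closed — the path is blocked at N.
Since every path is blocked, d-separation holds.

Yes — F and J are d-separated given {B}.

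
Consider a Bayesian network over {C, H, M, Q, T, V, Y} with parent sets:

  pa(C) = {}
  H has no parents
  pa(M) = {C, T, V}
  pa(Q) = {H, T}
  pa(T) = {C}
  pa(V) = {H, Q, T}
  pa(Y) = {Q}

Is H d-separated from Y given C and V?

No — H and Y are not d-separated given {C, V}.

We examine all 5 paths between H and Y:
Path 1: H → V → M ← C → T → Q → Y
  V is a chain here and V is conditioned on, so the path is blocked at V.
Path 2: H → V → M ← T → Q → Y
  V is a chain here and V is conditioned on, so the path is blocked at V.
Path 3: H → V ← T → Q → Y
  V is a collider and V is conditioned on, which opens it; T is a fork and T is not conditioned on; Q is a chain and Q is not conditioned on — no node blocks this path, so it is active.
Path 4: H → V ← Q → Y
  V is a collider and V is conditioned on, which opens it; Q is a fork and Q is not conditioned on — no node blocks this path, so it is active.
Path 5: H → Q → Y
  Q is a chain and Q is not conditioned on — no node blocks this path, so it is active.
At least one path is unblocked, so d-separation fails.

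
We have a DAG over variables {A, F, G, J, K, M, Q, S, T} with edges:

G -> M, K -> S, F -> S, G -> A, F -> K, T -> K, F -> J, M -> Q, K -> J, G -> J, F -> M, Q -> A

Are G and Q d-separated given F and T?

No — G and Q are not d-separated given {F, T}.

We examine all 5 paths between G and Q:
Path 1: G → M → Q
  M is a chain and M is not conditioned on — no node blocks this path, so it is active.
Path 2: G → A ← Q
  A is a collider here and neither A nor any of its descendants is conditioned on, so the collider stays closed — the path is blocked at A.
Path 3: G → J ← K → S ← F → M → Q
  J is a collider here and neither J nor any of its descendants is conditioned on, so the collider stays closed — the path is blocked at J.
Path 4: G → J ← K ← F → M → Q
  J is a collider here and neither J nor any of its descendants is conditioned on, so the collider stays closed — the path is blocked at J.
Path 5: G → J ← F → M → Q
  J is a collider here and neither J nor any of its descendants is conditioned on, so the collider stays closed — the path is blocked at J.
Because an active path exists, G and Q are not d-separated.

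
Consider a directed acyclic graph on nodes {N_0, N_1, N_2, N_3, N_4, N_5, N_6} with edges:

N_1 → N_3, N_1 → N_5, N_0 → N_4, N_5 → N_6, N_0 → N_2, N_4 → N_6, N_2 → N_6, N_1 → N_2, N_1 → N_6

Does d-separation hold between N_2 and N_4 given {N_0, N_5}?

4 paths connect N_2 and N_4; each must be blocked for d-separation to hold:
Path 1: N_2 → N_6 ← N_4
  N_6 is a collider here and neither N_6 nor any of its descendants is conditioned on, so the collider stays closed — the path is blocked at N_6.
Path 2: N_2 ← N_1 → N_6 ← N_4
  N_6 is a collider here and neither N_6 nor any of its descendants is conditioned on, so the collider stays closed — the path is blocked at N_6.
Path 3: N_2 ← N_1 → N_5 → N_6 ← N_4
  N_5 is a chain here and N_5 is conditioned on, so the path is blocked at N_5.
Path 4: N_2 ← N_0 → N_4
  N_0 is a fork here and N_0 is conditioned on, so the path is blocked at N_0.
All paths are blocked; N_2 ⊥ N_4 | {N_0, N_5} holds.

Yes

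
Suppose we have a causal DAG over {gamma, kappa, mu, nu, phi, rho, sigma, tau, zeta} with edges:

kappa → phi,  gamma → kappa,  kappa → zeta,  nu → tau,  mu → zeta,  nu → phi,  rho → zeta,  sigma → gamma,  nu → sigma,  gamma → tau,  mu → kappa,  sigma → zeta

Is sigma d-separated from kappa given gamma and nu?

There are 6 undirected paths between sigma and kappa; checking each against the conditioning set {gamma, nu}:
Path 1: sigma ← nu → phi ← kappa
  nu is a fork here and nu is conditioned on, so the path is blocked at nu.
Path 2: sigma ← nu → tau ← gamma → kappa
  nu is a fork here and nu is conditioned on, so the path is blocked at nu.
Path 3: sigma → zeta ← kappa
  zeta is a collider here and neither zeta nor any of its descendants is conditioned on, so the collider stays closed — the path is blocked at zeta.
Path 4: sigma → zeta ← mu → kappa
  zeta is a collider here and neither zeta nor any of its descendants is conditioned on, so the collider stays closed — the path is blocked at zeta.
Path 5: sigma → gamma → tau ← nu → phi ← kappa
  gamma is a chain here and gamma is conditioned on, so the path is blocked at gamma.
Path 6: sigma → gamma → kappa
  gamma is a chain here and gamma is conditioned on, so the path is blocked at gamma.
All paths are blocked; sigma ⊥ kappa | {gamma, nu} holds.

Yes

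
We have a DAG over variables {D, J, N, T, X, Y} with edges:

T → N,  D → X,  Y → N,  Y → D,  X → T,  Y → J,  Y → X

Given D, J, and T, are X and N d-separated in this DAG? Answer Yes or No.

We examine all 3 paths between X and N:
  1. X ← D ← Y → N — D:chain[blocks]; Y:fork[open] ⇒ blocked
  2. X → T → N — T:chain[blocks] ⇒ blocked
  3. X ← Y → N — Y:fork[open] ⇒ active
Since the path X ← Y → N is active, X and N are not d-separated given {D, J, T}.

No — X and N are not d-separated given {D, J, T}.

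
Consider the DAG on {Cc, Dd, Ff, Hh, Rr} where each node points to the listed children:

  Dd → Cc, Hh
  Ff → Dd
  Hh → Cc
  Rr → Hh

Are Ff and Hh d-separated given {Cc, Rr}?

2 paths connect Ff and Hh; each must be blocked for d-separation to hold:
  1. Ff → Dd → Hh — Dd:chain[open] ⇒ active
  2. Ff → Dd → Cc ← Hh — Dd:chain[open]; Cc:collider[open] ⇒ active
Since the path Ff → Dd → Hh is active, Ff and Hh are not d-separated given {Cc, Rr}.

No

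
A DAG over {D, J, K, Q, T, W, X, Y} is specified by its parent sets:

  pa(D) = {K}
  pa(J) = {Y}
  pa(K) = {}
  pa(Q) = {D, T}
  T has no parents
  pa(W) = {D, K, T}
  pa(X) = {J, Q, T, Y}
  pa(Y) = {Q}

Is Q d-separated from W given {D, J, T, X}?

We examine all 6 paths between Q and W:
  1. Q ← T → W — T:fork[blocks] ⇒ blocked
  2. Q ← D → W — D:fork[blocks] ⇒ blocked
  3. Q ← D ← K → W — D:chain[blocks]; K:fork[open] ⇒ blocked
  4. Q → X ← T → W — X:collider[open]; T:fork[blocks] ⇒ blocked
  5. Q → Y → J → X ← T → W — Y:chain[open]; J:chain[blocks]; X:collider[open]; T:fork[blocks] ⇒ blocked
  6. Q → Y → X ← T → W — Y:chain[open]; X:collider[open]; T:fork[blocks] ⇒ blocked
Since every path is blocked, d-separation holds.

Yes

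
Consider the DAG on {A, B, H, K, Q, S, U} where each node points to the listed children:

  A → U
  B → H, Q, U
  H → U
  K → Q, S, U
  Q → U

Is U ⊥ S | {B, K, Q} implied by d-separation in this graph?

There are 4 undirected paths between U and S; checking each against the conditioning set {B, K, Q}:
Path 1: U ← K → S
  K is a fork here and K is conditioned on, so the path is blocked at K.
Path 2: U ← Q ← K → S
  Q is a chain here and Q is conditioned on, so the path is blocked at Q.
Path 3: U ← H ← B → Q ← K → S
  B is a fork here and B is conditioned on, so the path is blocked at B.
Path 4: U ← B → Q ← K → S
  B is a fork here and B is conditioned on, so the path is blocked at B.
Every path is blocked, so U and S are d-separated given {B, K, Q}.

Yes — U and S are d-separated given {B, K, Q}.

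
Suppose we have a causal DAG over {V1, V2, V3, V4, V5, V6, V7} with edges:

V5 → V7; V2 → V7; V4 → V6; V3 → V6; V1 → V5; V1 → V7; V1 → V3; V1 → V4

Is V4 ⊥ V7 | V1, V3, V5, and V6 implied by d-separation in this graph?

4 paths connect V4 and V7; each must be blocked for d-separation to hold:
Path 1: V4 → V6 ← V3 ← V1 → V7
  V3 is a chain here and V3 is conditioned on, so the path is blocked at V3.
Path 2: V4 → V6 ← V3 ← V1 → V5 → V7
  V3 is a chain here and V3 is conditioned on, so the path is blocked at V3.
Path 3: V4 ← V1 → V7
  V1 is a fork here and V1 is conditioned on, so the path is blocked at V1.
Path 4: V4 ← V1 → V5 → V7
  V1 is a fork here and V1 is conditioned on, so the path is blocked at V1.
Since every path is blocked, d-separation holds.

Yes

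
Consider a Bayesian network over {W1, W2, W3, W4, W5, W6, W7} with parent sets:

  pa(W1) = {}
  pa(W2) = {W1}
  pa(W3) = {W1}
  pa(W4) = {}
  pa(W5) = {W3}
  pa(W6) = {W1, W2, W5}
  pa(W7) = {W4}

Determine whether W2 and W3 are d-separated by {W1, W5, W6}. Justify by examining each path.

There are 4 undirected paths between W2 and W3; checking each against the conditioning set {W1, W5, W6}:
  1. W2 → W6 ← W5 ← W3 — W6:collider[open]; W5:chain[blocks] ⇒ blocked
  2. W2 → W6 ← W1 → W3 — W6:collider[open]; W1:fork[blocks] ⇒ blocked
  3. W2 ← W1 → W6 ← W5 ← W3 — W1:fork[blocks]; W6:collider[open]; W5:chain[blocks] ⇒ blocked
  4. W2 ← W1 → W3 — W1:fork[blocks] ⇒ blocked
Since every path is blocked, d-separation holds.

Yes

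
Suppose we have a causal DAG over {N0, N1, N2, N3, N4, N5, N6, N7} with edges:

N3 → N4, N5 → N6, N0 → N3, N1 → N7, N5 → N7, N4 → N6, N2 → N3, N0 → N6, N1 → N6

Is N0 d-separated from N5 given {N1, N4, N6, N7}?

We examine all 4 paths between N0 and N5:
  1. N0 → N6 ← N5 — N6:collider[open] ⇒ active
  2. N0 → N6 ← N1 → N7 ← N5 — N6:collider[open]; N1:fork[blocks]; N7:collider[open] ⇒ blocked
  3. N0 → N3 → N4 → N6 ← N5 — N3:chain[open]; N4:chain[blocks]; N6:collider[open] ⇒ blocked
  4. N0 → N3 → N4 → N6 ← N1 → N7 ← N5 — N3:chain[open]; N4:chain[blocks]; N6:collider[open]; N1:fork[blocks]; N7:collider[open] ⇒ blocked
Since the path N0 → N6 ← N5 is active, N0 and N5 are not d-separated given {N1, N4, N6, N7}.

No — N0 and N5 are not d-separated given {N1, N4, N6, N7}.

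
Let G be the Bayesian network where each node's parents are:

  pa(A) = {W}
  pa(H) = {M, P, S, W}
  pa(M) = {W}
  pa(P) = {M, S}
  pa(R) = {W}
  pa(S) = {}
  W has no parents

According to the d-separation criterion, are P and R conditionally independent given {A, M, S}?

We examine all 6 paths between P and R:
Path 1: P ← M → H ← W → R
  M is a fork here and M is conditioned on, so the path is blocked at M.
Path 2: P ← M ← W → R
  M is a chain here and M is conditioned on, so the path is blocked at M.
Path 3: P ← S → H ← M ← W → R
  S is a fork here and S is conditioned on, so the path is blocked at S.
Path 4: P ← S → H ← W → R
  S is a fork here and S is conditioned on, so the path is blocked at S.
Path 5: P → H ← M ← W → R
  H is a collider here and neither H nor any of its descendants is conditioned on, so the collider stays closed — the path is blocked at H.
Path 6: P → H ← W → R
  H is a collider here and neither H nor any of its descendants is conditioned on, so the collider stays closed — the path is blocked at H.
Since every path is blocked, d-separation holds.

Yes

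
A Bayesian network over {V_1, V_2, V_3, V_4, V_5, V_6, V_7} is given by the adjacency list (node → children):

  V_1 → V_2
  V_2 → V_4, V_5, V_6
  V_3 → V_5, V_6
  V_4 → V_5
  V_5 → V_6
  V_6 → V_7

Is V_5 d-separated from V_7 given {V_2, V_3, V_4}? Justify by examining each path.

No

We examine all 4 paths between V_5 and V_7:
Path 1: V_5 → V_6 → V_7
  V_6 is a chain and V_6 is not conditioned on — no node blocks this path, so it is active.
Path 2: V_5 ← V_2 → V_6 → V_7
  V_2 is a fork here and V_2 is conditioned on, so the path is blocked at V_2.
Path 3: V_5 ← V_3 → V_6 → V_7
  V_3 is a fork here and V_3 is conditioned on, so the path is blocked at V_3.
Path 4: V_5 ← V_4 ← V_2 → V_6 → V_7
  V_4 is a chain here and V_4 is conditioned on, so the path is blocked at V_4.
At least one path is unblocked, so d-separation fails.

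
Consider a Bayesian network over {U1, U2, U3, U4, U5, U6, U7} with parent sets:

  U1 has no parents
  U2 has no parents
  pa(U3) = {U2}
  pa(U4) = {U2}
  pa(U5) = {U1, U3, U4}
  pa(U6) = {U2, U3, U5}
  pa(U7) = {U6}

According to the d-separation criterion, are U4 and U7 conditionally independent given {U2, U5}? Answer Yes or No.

6 paths connect U4 and U7; each must be blocked for d-separation to hold:
Path 1: U4 → U5 → U6 → U7
  U5 is a chain here and U5 is conditioned on, so the path is blocked at U5.
Path 2: U4 → U5 ← U3 → U6 → U7
  U5 is a collider and U5 is conditioned on, which opens it; U3 is a fork and U3 is not conditioned on; U6 is a chain and U6 is not conditioned on — no node blocks this path, so it is active.
Path 3: U4 → U5 ← U3 ← U2 → U6 → U7
  U2 is a fork here and U2 is conditioned on, so the path is blocked at U2.
Path 4: U4 ← U2 → U6 → U7
  U2 is a fork here and U2 is conditioned on, so the path is blocked at U2.
Path 5: U4 ← U2 → U3 → U5 → U6 → U7
  U2 is a fork here and U2 is conditioned on, so the path is blocked at U2.
Path 6: U4 ← U2 → U3 → U6 → U7
  U2 is a fork here and U2 is conditioned on, so the path is blocked at U2.
Since the path U4 → U5 ← U3 → U6 → U7 is active, U4 and U7 are not d-separated given {U2, U5}.

No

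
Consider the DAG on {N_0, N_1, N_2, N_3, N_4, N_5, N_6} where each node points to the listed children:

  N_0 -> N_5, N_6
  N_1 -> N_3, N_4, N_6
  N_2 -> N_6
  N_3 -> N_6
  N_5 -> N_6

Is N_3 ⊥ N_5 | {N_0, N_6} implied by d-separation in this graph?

4 paths connect N_3 and N_5; each must be blocked for d-separation to hold:
  1. N_3 → N_6 ← N_0 → N_5 — N_6:collider[open]; N_0:fork[blocks] ⇒ blocked
  2. N_3 → N_6 ← N_5 — N_6:collider[open] ⇒ active
  3. N_3 ← N_1 → N_6 ← N_0 → N_5 — N_1:fork[open]; N_6:collider[open]; N_0:fork[blocks] ⇒ blocked
  4. N_3 ← N_1 → N_6 ← N_5 — N_1:fork[open]; N_6:collider[open] ⇒ active
Because an active path exists, N_3 and N_5 are not d-separated.

No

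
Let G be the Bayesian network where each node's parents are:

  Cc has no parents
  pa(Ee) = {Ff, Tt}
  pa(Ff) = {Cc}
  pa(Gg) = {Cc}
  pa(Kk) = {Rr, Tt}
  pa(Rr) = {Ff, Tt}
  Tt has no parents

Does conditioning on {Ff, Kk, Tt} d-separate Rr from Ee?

Enumerating the 3 paths from Rr to Ee and testing each for blocking by {Ff, Kk, Tt}:
Path 1: Rr → Kk ← Tt → Ee
  Tt is a fork here and Tt is conditioned on, so the path is blocked at Tt.
Path 2: Rr ← Tt → Ee
  Tt is a fork here and Tt is conditioned on, so the path is blocked at Tt.
Path 3: Rr ← Ff → Ee
  Ff is a fork here and Ff is conditioned on, so the path is blocked at Ff.
Every path is blocked, so Rr and Ee are d-separated given {Ff, Kk, Tt}.

Yes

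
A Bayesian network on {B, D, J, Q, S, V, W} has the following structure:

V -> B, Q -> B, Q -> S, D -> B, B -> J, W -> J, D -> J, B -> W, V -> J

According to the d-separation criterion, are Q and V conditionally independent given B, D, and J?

Enumerating the 4 paths from Q to V and testing each for blocking by {B, D, J}:
Path 1: Q → B → J ← V
  B is a chain here and B is conditioned on, so the path is blocked at B.
Path 2: Q → B ← V
  B is a collider and B is conditioned on, which opens it — no node blocks this path, so it is active.
Path 3: Q → B ← D → J ← V
  D is a fork here and D is conditioned on, so the path is blocked at D.
Path 4: Q → B → W → J ← V
  B is a chain here and B is conditioned on, so the path is blocked at B.
Because an active path exists, Q and V are not d-separated.

No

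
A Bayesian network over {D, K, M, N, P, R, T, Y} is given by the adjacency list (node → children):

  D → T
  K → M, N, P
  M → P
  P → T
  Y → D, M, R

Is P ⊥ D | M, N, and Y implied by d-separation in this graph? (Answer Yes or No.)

Yes

We examine all 3 paths between P and D:
  1. P → T ← D — T:collider[blocks] ⇒ blocked
  2. P ← K → M ← Y → D — K:fork[open]; M:collider[open]; Y:fork[blocks] ⇒ blocked
  3. P ← M ← Y → D — M:chain[blocks]; Y:fork[blocks] ⇒ blocked
Since every path is blocked, d-separation holds.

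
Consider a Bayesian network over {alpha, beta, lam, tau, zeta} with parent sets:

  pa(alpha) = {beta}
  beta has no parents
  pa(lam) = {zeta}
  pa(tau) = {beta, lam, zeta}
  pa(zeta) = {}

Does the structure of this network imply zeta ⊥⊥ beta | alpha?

There are 2 undirected paths between zeta and beta; checking each against the conditioning set {alpha}:
Path 1: zeta → lam → tau ← beta
  tau is a collider here and neither tau nor any of its descendants is conditioned on, so the collider stays closed — the path is blocked at tau.
Path 2: zeta → tau ← beta
  tau is a collider here and neither tau nor any of its descendants is conditioned on, so the collider stays closed — the path is blocked at tau.
All paths are blocked; zeta ⊥ beta | {alpha} holds.

Yes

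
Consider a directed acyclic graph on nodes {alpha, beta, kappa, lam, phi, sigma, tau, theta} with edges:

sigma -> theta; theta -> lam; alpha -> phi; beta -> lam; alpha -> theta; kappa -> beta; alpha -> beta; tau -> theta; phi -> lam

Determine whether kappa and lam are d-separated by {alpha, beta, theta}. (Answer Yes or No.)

Yes

There are 3 undirected paths between kappa and lam; checking each against the conditioning set {alpha, beta, theta}:
  1. kappa → beta ← alpha → phi → lam — beta:collider[open]; alpha:fork[blocks]; phi:chain[open] ⇒ blocked
  2. kappa → beta ← alpha → theta → lam — beta:collider[open]; alpha:fork[blocks]; theta:chain[blocks] ⇒ blocked
  3. kappa → beta → lam — beta:chain[blocks] ⇒ blocked
All paths are blocked; kappa ⊥ lam | {alpha, beta, theta} holds.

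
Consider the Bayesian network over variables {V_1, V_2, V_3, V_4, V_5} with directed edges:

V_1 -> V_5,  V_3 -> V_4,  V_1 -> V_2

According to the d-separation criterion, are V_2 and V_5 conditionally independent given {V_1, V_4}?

Yes — V_2 and V_5 are d-separated given {V_1, V_4}.

The only undirected path from V_2 to V_5 is:
Path 1: V_2 ← V_1 → V_5
  V_1 is a fork here and V_1 is conditioned on, so the path is blocked at V_1.
Since every path is blocked, d-separation holds.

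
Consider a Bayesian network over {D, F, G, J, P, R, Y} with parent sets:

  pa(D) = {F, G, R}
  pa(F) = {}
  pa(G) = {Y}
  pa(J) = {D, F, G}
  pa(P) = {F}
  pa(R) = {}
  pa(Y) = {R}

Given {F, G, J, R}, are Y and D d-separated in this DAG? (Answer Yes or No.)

Yes

We examine all 4 paths between Y and D:
Path 1: Y ← R → D
  R is a fork here and R is conditioned on, so the path is blocked at R.
Path 2: Y → G → J ← D
  G is a chain here and G is conditioned on, so the path is blocked at G.
Path 3: Y → G → J ← F → D
  G is a chain here and G is conditioned on, so the path is blocked at G.
Path 4: Y → G → D
  G is a chain here and G is conditioned on, so the path is blocked at G.
All paths are blocked; Y ⊥ D | {F, G, J, R} holds.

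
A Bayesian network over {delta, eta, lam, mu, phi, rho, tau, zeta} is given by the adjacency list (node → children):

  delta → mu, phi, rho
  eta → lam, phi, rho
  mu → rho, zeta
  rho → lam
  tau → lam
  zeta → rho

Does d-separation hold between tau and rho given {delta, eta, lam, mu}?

There are 5 undirected paths between tau and rho; checking each against the conditioning set {delta, eta, lam, mu}:
Path 1: tau → lam ← rho
  lam is a collider and lam is conditioned on, which opens it — no node blocks this path, so it is active.
Path 2: tau → lam ← eta → rho
  eta is a fork here and eta is conditioned on, so the path is blocked at eta.
Path 3: tau → lam ← eta → phi ← delta → mu → rho
  eta is a fork here and eta is conditioned on, so the path is blocked at eta.
Path 4: tau → lam ← eta → phi ← delta → mu → zeta → rho
  eta is a fork here and eta is conditioned on, so the path is blocked at eta.
Path 5: tau → lam ← eta → phi ← delta → rho
  eta is a fork here and eta is conditioned on, so the path is blocked at eta.
At least one path is unblocked, so d-separation fails.

No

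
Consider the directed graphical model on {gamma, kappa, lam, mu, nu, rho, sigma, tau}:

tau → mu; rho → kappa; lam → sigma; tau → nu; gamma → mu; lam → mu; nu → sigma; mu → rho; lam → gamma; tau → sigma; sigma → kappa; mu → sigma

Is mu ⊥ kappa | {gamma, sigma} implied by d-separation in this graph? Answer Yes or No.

No — mu and kappa are not d-separated given {gamma, sigma}.

We examine all 6 paths between mu and kappa:
Path 1: mu ← gamma ← lam → sigma → kappa
  gamma is a chain here and gamma is conditioned on, so the path is blocked at gamma.
Path 2: mu ← tau → nu → sigma → kappa
  sigma is a chain here and sigma is conditioned on, so the path is blocked at sigma.
Path 3: mu ← tau → sigma → kappa
  sigma is a chain here and sigma is conditioned on, so the path is blocked at sigma.
Path 4: mu → sigma → kappa
  sigma is a chain here and sigma is conditioned on, so the path is blocked at sigma.
Path 5: mu → rho → kappa
  rho is a chain and rho is not conditioned on — no node blocks this path, so it is active.
Path 6: mu ← lam → sigma → kappa
  sigma is a chain here and sigma is conditioned on, so the path is blocked at sigma.
Since the path mu → rho → kappa is active, mu and kappa are not d-separated given {gamma, sigma}.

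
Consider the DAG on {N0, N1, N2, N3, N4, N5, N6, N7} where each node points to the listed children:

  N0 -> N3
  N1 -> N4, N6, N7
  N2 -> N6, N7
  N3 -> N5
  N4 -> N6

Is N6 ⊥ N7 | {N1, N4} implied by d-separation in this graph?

Enumerating the 3 paths from N6 to N7 and testing each for blocking by {N1, N4}:
Path 1: N6 ← N1 → N7
  N1 is a fork here and N1 is conditioned on, so the path is blocked at N1.
Path 2: N6 ← N2 → N7
  N2 is a fork and N2 is not conditioned on — no node blocks this path, so it is active.
Path 3: N6 ← N4 ← N1 → N7
  N4 is a chain here and N4 is conditioned on, so the path is blocked at N4.
Because an active path exists, N6 and N7 are not d-separated.

No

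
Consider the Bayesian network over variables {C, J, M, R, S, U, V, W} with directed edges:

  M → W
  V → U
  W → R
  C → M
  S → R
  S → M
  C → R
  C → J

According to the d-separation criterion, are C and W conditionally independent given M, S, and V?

Yes — C and W are d-separated given {M, S, V}.

4 paths connect C and W; each must be blocked for d-separation to hold:
  1. C → R ← S → M → W — R:collider[blocks]; S:fork[blocks]; M:chain[blocks] ⇒ blocked
  2. C → R ← W — R:collider[blocks] ⇒ blocked
  3. C → M ← S → R ← W — M:collider[open]; S:fork[blocks]; R:collider[blocks] ⇒ blocked
  4. C → M → W — M:chain[blocks] ⇒ blocked
All paths are blocked; C ⊥ W | {M, S, V} holds.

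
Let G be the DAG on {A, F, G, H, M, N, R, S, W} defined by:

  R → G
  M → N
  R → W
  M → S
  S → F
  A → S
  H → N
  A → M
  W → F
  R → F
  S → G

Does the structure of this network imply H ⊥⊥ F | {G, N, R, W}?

There are 6 undirected paths between H and F; checking each against the conditioning set {G, N, R, W}:
Path 1: H → N ← M → S → F
  N is a collider and N is conditioned on, which opens it; M is a fork and M is not conditioned on; S is a chain and S is not conditioned on — no node blocks this path, so it is active.
Path 2: H → N ← M → S → G ← R → W → F
  R is a fork here and R is conditioned on, so the path is blocked at R.
Path 3: H → N ← M → S → G ← R → F
  R is a fork here and R is conditioned on, so the path is blocked at R.
Path 4: H → N ← M ← A → S → F
  N is a collider and N is conditioned on, which opens it; M is a chain and M is not conditioned on; A is a fork and A is not conditioned on; S is a chain and S is not conditioned on — no node blocks this path, so it is active.
Path 5: H → N ← M ← A → S → G ← R → W → F
  R is a fork here and R is conditioned on, so the path is blocked at R.
Path 6: H → N ← M ← A → S → G ← R → F
  R is a fork here and R is conditioned on, so the path is blocked at R.
At least one path is unblocked, so d-separation fails.

No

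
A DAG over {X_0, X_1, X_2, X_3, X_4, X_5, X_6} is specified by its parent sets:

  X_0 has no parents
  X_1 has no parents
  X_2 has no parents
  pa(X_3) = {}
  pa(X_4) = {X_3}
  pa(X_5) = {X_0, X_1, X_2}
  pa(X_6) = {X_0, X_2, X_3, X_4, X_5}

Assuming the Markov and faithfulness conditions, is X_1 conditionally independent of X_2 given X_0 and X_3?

3 paths connect X_1 and X_2; each must be blocked for d-separation to hold:
  1. X_1 → X_5 → X_6 ← X_2 — X_5:chain[open]; X_6:collider[blocks] ⇒ blocked
  2. X_1 → X_5 ← X_0 → X_6 ← X_2 — X_5:collider[blocks]; X_0:fork[blocks]; X_6:collider[blocks] ⇒ blocked
  3. X_1 → X_5 ← X_2 — X_5:collider[blocks] ⇒ blocked
Since every path is blocked, d-separation holds.

Yes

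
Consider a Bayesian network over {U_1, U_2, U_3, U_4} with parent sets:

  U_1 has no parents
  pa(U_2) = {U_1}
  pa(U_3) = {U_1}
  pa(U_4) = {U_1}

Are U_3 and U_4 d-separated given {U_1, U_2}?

Yes

There is one path between U_3 and U_4:
Path 1: U_3 ← U_1 → U_4
  U_1 is a fork here and U_1 is conditioned on, so the path is blocked at U_1.
Since every path is blocked, d-separation holds.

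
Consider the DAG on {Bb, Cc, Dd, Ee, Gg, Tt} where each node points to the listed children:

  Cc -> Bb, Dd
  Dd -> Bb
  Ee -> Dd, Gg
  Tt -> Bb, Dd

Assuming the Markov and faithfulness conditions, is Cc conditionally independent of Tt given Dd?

No

4 paths connect Cc and Tt; each must be blocked for d-separation to hold:
Path 1: Cc → Bb ← Dd ← Tt
  Bb is a collider here and neither Bb nor any of its descendants is conditioned on, so the collider stays closed — the path is blocked at Bb.
Path 2: Cc → Bb ← Tt
  Bb is a collider here and neither Bb nor any of its descendants is conditioned on, so the collider stays closed — the path is blocked at Bb.
Path 3: Cc → Dd → Bb ← Tt
  Dd is a chain here and Dd is conditioned on, so the path is blocked at Dd.
Path 4: Cc → Dd ← Tt
  Dd is a collider and Dd is conditioned on, which opens it — no node blocks this path, so it is active.
Since the path Cc → Dd ← Tt is active, Cc and Tt are not d-separated given {Dd}.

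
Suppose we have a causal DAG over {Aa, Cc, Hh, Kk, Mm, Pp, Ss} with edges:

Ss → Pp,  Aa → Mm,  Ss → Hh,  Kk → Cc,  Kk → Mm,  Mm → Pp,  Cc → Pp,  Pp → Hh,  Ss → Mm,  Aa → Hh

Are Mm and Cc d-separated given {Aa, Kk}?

6 paths connect Mm and Cc; each must be blocked for d-separation to hold:
Path 1: Mm → Pp ← Cc
  Pp is a collider here and neither Pp nor any of its descendants is conditioned on, so the collider stays closed — the path is blocked at Pp.
Path 2: Mm ← Ss → Pp ← Cc
  Pp is a collider here and neither Pp nor any of its descendants is conditioned on, so the collider stays closed — the path is blocked at Pp.
Path 3: Mm ← Ss → Hh ← Pp ← Cc
  Hh is a collider here and neither Hh nor any of its descendants is conditioned on, so the collider stays closed — the path is blocked at Hh.
Path 4: Mm ← Aa → Hh ← Pp ← Cc
  Aa is a fork here and Aa is conditioned on, so the path is blocked at Aa.
Path 5: Mm ← Aa → Hh ← Ss → Pp ← Cc
  Aa is a fork here and Aa is conditioned on, so the path is blocked at Aa.
Path 6: Mm ← Kk → Cc
  Kk is a fork here and Kk is conditioned on, so the path is blocked at Kk.
All paths are blocked; Mm ⊥ Cc | {Aa, Kk} holds.

Yes — Mm and Cc are d-separated given {Aa, Kk}.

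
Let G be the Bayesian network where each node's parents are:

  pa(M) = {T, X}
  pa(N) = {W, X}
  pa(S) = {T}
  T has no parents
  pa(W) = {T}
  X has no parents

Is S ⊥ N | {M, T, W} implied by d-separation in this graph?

Yes

2 paths connect S and N; each must be blocked for d-separation to hold:
  1. S ← T → M ← X → N — T:fork[blocks]; M:collider[open]; X:fork[open] ⇒ blocked
  2. S ← T → W → N — T:fork[blocks]; W:chain[blocks] ⇒ blocked
Every path is blocked, so S and N are d-separated given {M, T, W}.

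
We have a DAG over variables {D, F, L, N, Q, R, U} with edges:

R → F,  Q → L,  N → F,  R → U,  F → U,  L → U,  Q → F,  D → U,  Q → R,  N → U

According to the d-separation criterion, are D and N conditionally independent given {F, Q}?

Yes

We examine all 6 paths between D and N:
  1. D → U ← F ← N — U:collider[blocks]; F:chain[blocks] ⇒ blocked
  2. D → U ← N — U:collider[blocks] ⇒ blocked
  3. D → U ← R → F ← N — U:collider[blocks]; R:fork[open]; F:collider[open] ⇒ blocked
  4. D → U ← R ← Q → F ← N — U:collider[blocks]; R:chain[open]; Q:fork[blocks]; F:collider[open] ⇒ blocked
  5. D → U ← L ← Q → F ← N — U:collider[blocks]; L:chain[open]; Q:fork[blocks]; F:collider[open] ⇒ blocked
  6. D → U ← L ← Q → R → F ← N — U:collider[blocks]; L:chain[open]; Q:fork[blocks]; R:chain[open]; F:collider[open] ⇒ blocked
All paths are blocked; D ⊥ N | {F, Q} holds.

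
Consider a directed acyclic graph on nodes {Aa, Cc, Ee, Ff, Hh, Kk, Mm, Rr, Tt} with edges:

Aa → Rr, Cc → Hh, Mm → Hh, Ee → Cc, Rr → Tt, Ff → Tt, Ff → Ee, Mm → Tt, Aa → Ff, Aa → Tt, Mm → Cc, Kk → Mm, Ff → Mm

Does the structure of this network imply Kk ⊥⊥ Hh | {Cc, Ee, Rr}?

6 paths connect Kk and Hh; each must be blocked for d-separation to hold:
Path 1: Kk → Mm → Hh
  Mm is a chain and Mm is not conditioned on — no node blocks this path, so it is active.
Path 2: Kk → Mm → Cc → Hh
  Cc is a chain here and Cc is conditioned on, so the path is blocked at Cc.
Path 3: Kk → Mm → Tt ← Rr ← Aa → Ff → Ee → Cc → Hh
  Tt is a collider here and neither Tt nor any of its descendants is conditioned on, so the collider stays closed — the path is blocked at Tt.
Path 4: Kk → Mm → Tt ← Aa → Ff → Ee → Cc → Hh
  Tt is a collider here and neither Tt nor any of its descendants is conditioned on, so the collider stays closed — the path is blocked at Tt.
Path 5: Kk → Mm → Tt ← Ff → Ee → Cc → Hh
  Tt is a collider here and neither Tt nor any of its descendants is conditioned on, so the collider stays closed — the path is blocked at Tt.
Path 6: Kk → Mm ← Ff → Ee → Cc → Hh
  Ee is a chain here and Ee is conditioned on, so the path is blocked at Ee.
Because an active path exists, Kk and Hh are not d-separated.

No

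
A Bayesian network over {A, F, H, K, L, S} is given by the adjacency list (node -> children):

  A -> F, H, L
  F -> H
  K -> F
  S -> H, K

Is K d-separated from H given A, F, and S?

Enumerating the 3 paths from K to H and testing each for blocking by {A, F, S}:
Path 1: K → F ← A → H
  A is a fork here and A is conditioned on, so the path is blocked at A.
Path 2: K → F → H
  F is a chain here and F is conditioned on, so the path is blocked at F.
Path 3: K ← S → H
  S is a fork here and S is conditioned on, so the path is blocked at S.
Every path is blocked, so K and H are d-separated given {A, F, S}.

Yes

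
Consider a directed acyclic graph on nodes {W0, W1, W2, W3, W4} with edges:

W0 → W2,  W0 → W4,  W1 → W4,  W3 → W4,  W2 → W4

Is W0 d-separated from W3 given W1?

2 paths connect W0 and W3; each must be blocked for d-separation to hold:
Path 1: W0 → W2 → W4 ← W3
  W4 is a collider here and neither W4 nor any of its descendants is conditioned on, so the collider stays closed — the path is blocked at W4.
Path 2: W0 → W4 ← W3
  W4 is a collider here and neither W4 nor any of its descendants is conditioned on, so the collider stays closed — the path is blocked at W4.
All paths are blocked; W0 ⊥ W3 | {W1} holds.

Yes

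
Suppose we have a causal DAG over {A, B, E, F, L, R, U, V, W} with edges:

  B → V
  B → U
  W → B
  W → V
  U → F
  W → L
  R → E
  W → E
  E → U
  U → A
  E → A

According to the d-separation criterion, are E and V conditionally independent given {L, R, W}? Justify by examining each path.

Yes

Enumerating the 6 paths from E to V and testing each for blocking by {L, R, W}:
Path 1: E ← W → V
  W is a fork here and W is conditioned on, so the path is blocked at W.
Path 2: E ← W → B → V
  W is a fork here and W is conditioned on, so the path is blocked at W.
Path 3: E → U ← B ← W → V
  U is a collider here and neither U nor any of its descendants is conditioned on, so the collider stays closed — the path is blocked at U.
Path 4: E → U ← B → V
  U is a collider here and neither U nor any of its descendants is conditioned on, so the collider stays closed — the path is blocked at U.
Path 5: E → A ← U ← B ← W → V
  A is a collider here and neither A nor any of its descendants is conditioned on, so the collider stays closed — the path is blocked at A.
Path 6: E → A ← U ← B → V
  A is a collider here and neither A nor any of its descendants is conditioned on, so the collider stays closed — the path is blocked at A.
Since every path is blocked, d-separation holds.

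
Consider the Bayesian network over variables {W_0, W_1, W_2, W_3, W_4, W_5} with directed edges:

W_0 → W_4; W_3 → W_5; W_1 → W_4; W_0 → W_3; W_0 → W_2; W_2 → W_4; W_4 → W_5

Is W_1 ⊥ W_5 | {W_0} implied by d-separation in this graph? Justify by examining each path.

There are 3 undirected paths between W_1 and W_5; checking each against the conditioning set {W_0}:
Path 1: W_1 → W_4 ← W_2 ← W_0 → W_3 → W_5
  W_4 is a collider here and neither W_4 nor any of its descendants is conditioned on, so the collider stays closed — the path is blocked at W_4.
Path 2: W_1 → W_4 ← W_0 → W_3 → W_5
  W_4 is a collider here and neither W_4 nor any of its descendants is conditioned on, so the collider stays closed — the path is blocked at W_4.
Path 3: W_1 → W_4 → W_5
  W_4 is a chain and W_4 is not conditioned on — no node blocks this path, so it is active.
At least one path is unblocked, so d-separation fails.

No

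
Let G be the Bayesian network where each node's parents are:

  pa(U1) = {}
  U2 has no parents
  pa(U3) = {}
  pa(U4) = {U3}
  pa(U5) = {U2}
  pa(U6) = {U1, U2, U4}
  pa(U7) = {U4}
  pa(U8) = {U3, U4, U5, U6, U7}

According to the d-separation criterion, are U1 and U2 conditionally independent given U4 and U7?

Yes — U1 and U2 are d-separated given {U4, U7}.

Enumerating the 5 paths from U1 to U2 and testing each for blocking by {U4, U7}:
Path 1: U1 → U6 → U8 ← U5 ← U2
  U8 is a collider here and neither U8 nor any of its descendants is conditioned on, so the collider stays closed — the path is blocked at U8.
Path 2: U1 → U6 ← U2
  U6 is a collider here and neither U6 nor any of its descendants is conditioned on, so the collider stays closed — the path is blocked at U6.
Path 3: U1 → U6 ← U4 → U8 ← U5 ← U2
  U6 is a collider here and neither U6 nor any of its descendants is conditioned on, so the collider stays closed — the path is blocked at U6.
Path 4: U1 → U6 ← U4 → U7 → U8 ← U5 ← U2
  U6 is a collider here and neither U6 nor any of its descendants is conditioned on, so the collider stays closed — the path is blocked at U6.
Path 5: U1 → U6 ← U4 ← U3 → U8 ← U5 ← U2
  U6 is a collider here and neither U6 nor any of its descendants is conditioned on, so the collider stays closed — the path is blocked at U6.
All paths are blocked; U1 ⊥ U2 | {U4, U7} holds.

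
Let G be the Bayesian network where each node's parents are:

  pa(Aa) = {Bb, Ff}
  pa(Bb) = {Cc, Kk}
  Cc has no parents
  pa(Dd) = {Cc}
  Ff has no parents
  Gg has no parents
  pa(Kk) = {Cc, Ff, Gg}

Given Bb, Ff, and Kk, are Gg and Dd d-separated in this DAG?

There are 3 undirected paths between Gg and Dd; checking each against the conditioning set {Bb, Ff, Kk}:
  1. Gg → Kk ← Ff → Aa ← Bb ← Cc → Dd — Kk:collider[open]; Ff:fork[blocks]; Aa:collider[blocks]; Bb:chain[blocks]; Cc:fork[open] ⇒ blocked
  2. Gg → Kk ← Cc → Dd — Kk:collider[open]; Cc:fork[open] ⇒ active
  3. Gg → Kk → Bb ← Cc → Dd — Kk:chain[blocks]; Bb:collider[open]; Cc:fork[open] ⇒ blocked
Since the path Gg → Kk ← Cc → Dd is active, Gg and Dd are not d-separated given {Bb, Ff, Kk}.

No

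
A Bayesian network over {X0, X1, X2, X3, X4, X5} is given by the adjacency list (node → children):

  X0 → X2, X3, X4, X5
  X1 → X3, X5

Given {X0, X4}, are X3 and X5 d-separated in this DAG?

No

We examine all 2 paths between X3 and X5:
  1. X3 ← X0 → X5 — X0:fork[blocks] ⇒ blocked
  2. X3 ← X1 → X5 — X1:fork[open] ⇒ active
Because an active path exists, X3 and X5 are not d-separated.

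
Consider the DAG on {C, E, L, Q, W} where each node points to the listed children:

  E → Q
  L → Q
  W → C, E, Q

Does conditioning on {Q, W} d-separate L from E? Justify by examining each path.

No

Enumerating the 2 paths from L to E and testing each for blocking by {Q, W}:
Path 1: L → Q ← E
  Q is a collider and Q is conditioned on, which opens it — no node blocks this path, so it is active.
Path 2: L → Q ← W → E
  W is a fork here and W is conditioned on, so the path is blocked at W.
Because an active path exists, L and E are not d-separated.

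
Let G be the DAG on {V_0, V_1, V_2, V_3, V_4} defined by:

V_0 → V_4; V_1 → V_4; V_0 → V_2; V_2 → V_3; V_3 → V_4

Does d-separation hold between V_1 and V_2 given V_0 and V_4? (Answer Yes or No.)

There are 2 undirected paths between V_1 and V_2; checking each against the conditioning set {V_0, V_4}:
Path 1: V_1 → V_4 ← V_0 → V_2
  V_0 is a fork here and V_0 is conditioned on, so the path is blocked at V_0.
Path 2: V_1 → V_4 ← V_3 ← V_2
  V_4 is a collider and V_4 is conditioned on, which opens it; V_3 is a chain and V_3 is not conditioned on — no node blocks this path, so it is active.
Because an active path exists, V_1 and V_2 are not d-separated.

No — V_1 and V_2 are not d-separated given {V_0, V_4}.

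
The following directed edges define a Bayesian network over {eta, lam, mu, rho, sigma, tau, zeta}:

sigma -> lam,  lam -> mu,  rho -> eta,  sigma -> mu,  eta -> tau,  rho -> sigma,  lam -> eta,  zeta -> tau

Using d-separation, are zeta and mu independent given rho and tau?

No

Enumerating the 4 paths from zeta to mu and testing each for blocking by {rho, tau}:
Path 1: zeta → tau ← eta ← lam → mu
  tau is a collider and tau is conditioned on, which opens it; eta is a chain and eta is not conditioned on; lam is a fork and lam is not conditioned on — no node blocks this path, so it is active.
Path 2: zeta → tau ← eta ← lam ← sigma → mu
  tau is a collider and tau is conditioned on, which opens it; eta is a chain and eta is not conditioned on; lam is a chain and lam is not conditioned on; sigma is a fork and sigma is not conditioned on — no node blocks this path, so it is active.
Path 3: zeta → tau ← eta ← rho → sigma → mu
  rho is a fork here and rho is conditioned on, so the path is blocked at rho.
Path 4: zeta → tau ← eta ← rho → sigma → lam → mu
  rho is a fork here and rho is conditioned on, so the path is blocked at rho.
Because an active path exists, zeta and mu are not d-separated.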